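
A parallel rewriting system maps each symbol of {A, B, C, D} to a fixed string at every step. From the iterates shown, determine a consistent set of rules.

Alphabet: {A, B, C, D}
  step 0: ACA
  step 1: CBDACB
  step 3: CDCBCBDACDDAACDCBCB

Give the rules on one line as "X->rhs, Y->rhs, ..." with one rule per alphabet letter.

A->CB, B->A, C->DA, D->CD

  step 0 ⇒ step 1: ACA ⇒ CB·DA·CB
    A ↦ CB
    C ↦ DA
    B ↦ A  (constrained at step 1)
    D ↦ CD  (constrained at step 1)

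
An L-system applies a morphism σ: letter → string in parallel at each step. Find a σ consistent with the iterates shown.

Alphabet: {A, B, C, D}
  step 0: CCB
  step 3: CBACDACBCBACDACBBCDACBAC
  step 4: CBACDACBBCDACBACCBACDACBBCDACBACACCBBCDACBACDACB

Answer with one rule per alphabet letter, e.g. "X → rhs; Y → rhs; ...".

A->DA, B->AC, C->CB, D->BC

  step 3 ⇒ step 4: CBACDACBCBACDACBBCDACBAC ⇒ CB·AC·DA·CB·BC·DA·CB·AC·CB·AC·DA·CB·BC·DA·CB·AC·AC·CB·BC·DA·CB·AC·DA·CB
    A ↦ DA
    B ↦ AC
    C ↦ CB
    D ↦ BC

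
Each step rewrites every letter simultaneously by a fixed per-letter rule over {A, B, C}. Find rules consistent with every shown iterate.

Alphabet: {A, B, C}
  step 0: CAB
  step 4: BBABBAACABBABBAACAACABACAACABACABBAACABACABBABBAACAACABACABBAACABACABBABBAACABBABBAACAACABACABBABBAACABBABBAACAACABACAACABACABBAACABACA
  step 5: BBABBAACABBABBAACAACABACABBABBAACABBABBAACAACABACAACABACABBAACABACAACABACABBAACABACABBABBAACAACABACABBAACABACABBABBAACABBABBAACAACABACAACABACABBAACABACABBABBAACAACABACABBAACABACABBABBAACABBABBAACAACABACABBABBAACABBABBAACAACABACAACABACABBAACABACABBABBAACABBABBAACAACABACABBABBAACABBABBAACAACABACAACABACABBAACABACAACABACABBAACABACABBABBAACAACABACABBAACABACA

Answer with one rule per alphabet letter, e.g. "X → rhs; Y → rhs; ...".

A->ACA, B->BBA, C->B

  step 4 ⇒ step 5: BBABBAACABBABBAACAACABACAACABACABBAACABACABBABBAACAACABACABBAACABACABBABBAACABBABBAACAACABACABBABBAACABBABBAACAACABACAACABACABBAACABACA ⇒ BBA·BBA·ACA·BBA·BBA·ACA·ACA·B·ACA·BBA·BBA·ACA·BBA·BBA·ACA·ACA·B·ACA·ACA·B·ACA·BBA·ACA·B·ACA·ACA·B·ACA·BBA·ACA·B·ACA·BBA·BBA·ACA·ACA·B·ACA·BBA·ACA·B·ACA·BBA·BBA·ACA·BBA·BBA·ACA·ACA·B·ACA·ACA·B·ACA·BBA·ACA·B·ACA·BBA·BBA·ACA·ACA·B·ACA·BBA·ACA·B·ACA·BBA·BBA·ACA·BBA·BBA·ACA·ACA·B·ACA·BBA·BBA·ACA·BBA·BBA·ACA·ACA·B·ACA·ACA·B·ACA·BBA·ACA·B·ACA·BBA·BBA·ACA·BBA·BBA·ACA·ACA·B·ACA·BBA·BBA·ACA·BBA·BBA·ACA·ACA·B·ACA·ACA·B·ACA·BBA·ACA·B·ACA·ACA·B·ACA·BBA·ACA·B·ACA·BBA·BBA·ACA·ACA·B·ACA·BBA·ACA·B·ACA
    A ↦ ACA
    B ↦ BBA
    C ↦ B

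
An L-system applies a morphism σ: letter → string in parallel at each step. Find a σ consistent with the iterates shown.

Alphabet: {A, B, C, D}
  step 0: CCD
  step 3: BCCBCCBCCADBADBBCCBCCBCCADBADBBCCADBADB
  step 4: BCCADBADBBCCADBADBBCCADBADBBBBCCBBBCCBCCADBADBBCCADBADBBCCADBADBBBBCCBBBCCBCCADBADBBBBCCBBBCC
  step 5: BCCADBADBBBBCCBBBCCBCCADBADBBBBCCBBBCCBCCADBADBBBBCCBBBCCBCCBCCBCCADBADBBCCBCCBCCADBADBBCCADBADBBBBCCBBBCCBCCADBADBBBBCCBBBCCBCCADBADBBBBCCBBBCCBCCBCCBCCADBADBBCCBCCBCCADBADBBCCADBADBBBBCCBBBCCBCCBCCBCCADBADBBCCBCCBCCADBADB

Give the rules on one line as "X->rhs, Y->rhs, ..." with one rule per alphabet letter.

  step 4 ⇒ step 5: BCCADBADBBCCADBADBBCCADBADBBBBCCBBBCCBCCADBADBBCCADBADBBCCADBADBBBBCCBBBCCBCCADBADBBBBCCBBBCC ⇒ BCC·ADB·ADB·B·B·BCC·B·B·BCC·BCC·ADB·ADB·B·B·BCC·B·B·BCC·BCC·ADB·ADB·B·B·BCC·B·B·BCC·BCC·BCC·BCC·ADB·ADB·BCC·BCC·BCC·ADB·ADB·BCC·ADB·ADB·B·B·BCC·B·B·BCC·BCC·ADB·ADB·B·B·BCC·B·B·BCC·BCC·ADB·ADB·B·B·BCC·B·B·BCC·BCC·BCC·BCC·ADB·ADB·BCC·BCC·BCC·ADB·ADB·BCC·ADB·ADB·B·B·BCC·B·B·BCC·BCC·BCC·BCC·ADB·ADB·BCC·BCC·BCC·ADB·ADB
    A ↦ B
    B ↦ BCC
    C ↦ ADB
    D ↦ B

A->B, B->BCC, C->ADB, D->B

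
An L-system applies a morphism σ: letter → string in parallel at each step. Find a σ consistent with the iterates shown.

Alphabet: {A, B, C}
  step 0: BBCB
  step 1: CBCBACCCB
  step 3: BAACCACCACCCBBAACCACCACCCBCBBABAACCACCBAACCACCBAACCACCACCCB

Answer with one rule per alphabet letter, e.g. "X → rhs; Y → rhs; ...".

A->BA, B->CB, C->ACC

  step 0 ⇒ step 1: BBCB ⇒ CB·CB·ACC·CB
    B ↦ CB
    C ↦ ACC
    A ↦ BA  (constrained at step 1)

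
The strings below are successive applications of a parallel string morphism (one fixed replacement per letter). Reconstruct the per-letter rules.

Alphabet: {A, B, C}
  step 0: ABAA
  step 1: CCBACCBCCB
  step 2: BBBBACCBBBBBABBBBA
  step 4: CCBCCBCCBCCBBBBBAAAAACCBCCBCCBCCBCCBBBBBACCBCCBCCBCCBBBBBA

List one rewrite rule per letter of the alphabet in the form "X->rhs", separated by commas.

A->CCB, B->A, C->BB

  step 1 ⇒ step 2: CCBACCBCCB ⇒ BB·BB·A·CCB·BB·BB·A·BB·BB·A
    A ↦ CCB
    B ↦ A
    C ↦ BB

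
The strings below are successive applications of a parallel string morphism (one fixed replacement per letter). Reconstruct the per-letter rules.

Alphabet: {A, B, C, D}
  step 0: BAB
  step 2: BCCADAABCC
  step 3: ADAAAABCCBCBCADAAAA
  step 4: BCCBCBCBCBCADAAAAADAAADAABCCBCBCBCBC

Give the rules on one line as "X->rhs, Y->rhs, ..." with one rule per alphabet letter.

A->BC, B->AD, C->AA, D->C

  step 3 ⇒ step 4: ADAAAABCCBCBCADAAAA ⇒ BC·C·BC·BC·BC·BC·AD·AA·AA·AD·AA·AD·AA·BC·C·BC·BC·BC·BC
    A ↦ BC
    B ↦ AD
    C ↦ AA
    D ↦ C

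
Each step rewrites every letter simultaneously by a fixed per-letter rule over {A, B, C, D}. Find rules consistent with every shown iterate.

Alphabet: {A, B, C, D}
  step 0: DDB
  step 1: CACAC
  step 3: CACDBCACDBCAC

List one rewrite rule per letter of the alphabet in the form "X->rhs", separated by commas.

A->C, B->C, C->DB, D->CA

  step 0 ⇒ step 1: DDB ⇒ CA·CA·C
    B ↦ C
    D ↦ CA
    A ↦ C  (constrained at step 1)
    C ↦ DB  (constrained at step 1)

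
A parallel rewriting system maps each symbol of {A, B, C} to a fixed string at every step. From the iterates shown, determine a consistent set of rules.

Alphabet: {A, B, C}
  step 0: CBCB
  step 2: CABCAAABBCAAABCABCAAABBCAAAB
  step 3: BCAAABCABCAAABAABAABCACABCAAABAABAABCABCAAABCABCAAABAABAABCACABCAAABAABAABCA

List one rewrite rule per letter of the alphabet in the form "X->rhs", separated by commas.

  step 2 ⇒ step 3: CABCAAABBCAAABCABCAAABBCAAAB ⇒ BCA·AAB·CA·BCA·AAB·AAB·AAB·CA·CA·BCA·AAB·AAB·AAB·CA·BCA·AAB·CA·BCA·AAB·AAB·AAB·CA·CA·BCA·AAB·AAB·AAB·CA
    A ↦ AAB
    B ↦ CA
    C ↦ BCA

A->AAB, B->CA, C->BCA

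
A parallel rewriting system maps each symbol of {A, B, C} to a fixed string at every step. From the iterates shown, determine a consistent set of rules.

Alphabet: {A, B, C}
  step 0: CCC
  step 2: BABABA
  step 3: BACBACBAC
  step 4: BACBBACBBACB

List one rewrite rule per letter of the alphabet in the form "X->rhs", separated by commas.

  step 3 ⇒ step 4: BACBACBAC ⇒ BA·C·B·BA·C·B·BA·C·B
    A ↦ C
    B ↦ BA
    C ↦ B

A->C, B->BA, C->B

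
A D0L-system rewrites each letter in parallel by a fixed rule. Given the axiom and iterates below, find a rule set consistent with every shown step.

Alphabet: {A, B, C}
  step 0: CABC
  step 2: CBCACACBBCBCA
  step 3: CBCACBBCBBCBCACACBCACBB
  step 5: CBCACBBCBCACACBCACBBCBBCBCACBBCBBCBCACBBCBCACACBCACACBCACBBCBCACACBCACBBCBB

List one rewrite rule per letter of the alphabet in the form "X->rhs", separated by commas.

A->B, B->CA, C->CB

  step 2 ⇒ step 3: CBCACACBBCBCA ⇒ CB·CA·CB·B·CB·B·CB·CA·CA·CB·CA·CB·B
    A ↦ B
    B ↦ CA
    C ↦ CB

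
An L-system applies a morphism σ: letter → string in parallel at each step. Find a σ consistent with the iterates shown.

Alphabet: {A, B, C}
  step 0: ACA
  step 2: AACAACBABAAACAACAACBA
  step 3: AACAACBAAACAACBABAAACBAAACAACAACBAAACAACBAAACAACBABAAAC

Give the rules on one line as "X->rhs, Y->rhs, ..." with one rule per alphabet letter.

A->AAC, B->BA, C->BA

  step 2 ⇒ step 3: AACAACBABAAACAACAACBA ⇒ AAC·AAC·BA·AAC·AAC·BA·BA·AAC·BA·AAC·AAC·AAC·BA·AAC·AAC·BA·AAC·AAC·BA·BA·AAC
    A ↦ AAC
    B ↦ BA
    C ↦ BA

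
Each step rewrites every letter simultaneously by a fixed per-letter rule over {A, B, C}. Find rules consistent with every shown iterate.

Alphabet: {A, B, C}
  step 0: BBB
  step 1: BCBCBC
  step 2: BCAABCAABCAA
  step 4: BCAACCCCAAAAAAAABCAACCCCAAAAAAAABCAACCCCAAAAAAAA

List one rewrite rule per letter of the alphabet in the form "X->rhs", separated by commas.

  step 1 ⇒ step 2: BCBCBC ⇒ BC·AA·BC·AA·BC·AA
    B ↦ BC
    C ↦ AA
    A ↦ CC  (constrained at step 2)

A->CC, B->BC, C->AA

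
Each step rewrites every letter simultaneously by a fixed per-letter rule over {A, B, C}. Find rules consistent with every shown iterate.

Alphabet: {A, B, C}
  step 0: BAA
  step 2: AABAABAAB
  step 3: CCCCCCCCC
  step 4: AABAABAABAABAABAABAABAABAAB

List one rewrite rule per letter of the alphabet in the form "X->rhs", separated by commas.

A->C, B->C, C->AAB

  step 3 ⇒ step 4: CCCCCCCCC ⇒ AAB·AAB·AAB·AAB·AAB·AAB·AAB·AAB·AAB
    C ↦ AAB
  step 2 ⇒ step 3: AABAABAAB ⇒ C·C·C·C·C·C·C·C·C
    A ↦ C
  step 2 ⇒ step 3: AABAABAAB ⇒ C·C·C·C·C·C·C·C·C
    B ↦ C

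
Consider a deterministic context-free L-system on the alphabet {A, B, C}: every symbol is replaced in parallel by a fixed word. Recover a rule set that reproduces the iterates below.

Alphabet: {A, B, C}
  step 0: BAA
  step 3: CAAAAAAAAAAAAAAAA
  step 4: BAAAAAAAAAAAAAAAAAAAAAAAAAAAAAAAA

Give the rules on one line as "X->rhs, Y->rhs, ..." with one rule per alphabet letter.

  step 3 ⇒ step 4: CAAAAAAAAAAAAAAAA ⇒ B·AA·AA·AA·AA·AA·AA·AA·AA·AA·AA·AA·AA·AA·AA·AA·AA
    A ↦ AA
    C ↦ B
    B ↦ C  (constrained at step 0)

A->AA, B->C, C->B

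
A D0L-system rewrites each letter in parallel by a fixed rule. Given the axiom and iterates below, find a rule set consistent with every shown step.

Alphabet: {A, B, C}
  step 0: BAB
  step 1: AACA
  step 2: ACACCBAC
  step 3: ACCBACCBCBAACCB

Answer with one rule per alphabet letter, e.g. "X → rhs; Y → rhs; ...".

  step 2 ⇒ step 3: ACACCBAC ⇒ AC·CB·AC·CB·CB·A·AC·CB
    A ↦ AC
    B ↦ A
    C ↦ CB

A->AC, B->A, C->CB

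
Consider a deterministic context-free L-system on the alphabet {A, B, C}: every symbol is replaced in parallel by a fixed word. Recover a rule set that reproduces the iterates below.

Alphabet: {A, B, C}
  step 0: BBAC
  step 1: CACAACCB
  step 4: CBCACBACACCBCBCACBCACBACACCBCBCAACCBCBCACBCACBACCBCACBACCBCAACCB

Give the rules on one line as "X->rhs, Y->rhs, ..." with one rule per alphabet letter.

  step 0 ⇒ step 1: BBAC ⇒ CA·CA·AC·CB
    A ↦ AC
    B ↦ CA
    C ↦ CB

A->AC, B->CA, C->CB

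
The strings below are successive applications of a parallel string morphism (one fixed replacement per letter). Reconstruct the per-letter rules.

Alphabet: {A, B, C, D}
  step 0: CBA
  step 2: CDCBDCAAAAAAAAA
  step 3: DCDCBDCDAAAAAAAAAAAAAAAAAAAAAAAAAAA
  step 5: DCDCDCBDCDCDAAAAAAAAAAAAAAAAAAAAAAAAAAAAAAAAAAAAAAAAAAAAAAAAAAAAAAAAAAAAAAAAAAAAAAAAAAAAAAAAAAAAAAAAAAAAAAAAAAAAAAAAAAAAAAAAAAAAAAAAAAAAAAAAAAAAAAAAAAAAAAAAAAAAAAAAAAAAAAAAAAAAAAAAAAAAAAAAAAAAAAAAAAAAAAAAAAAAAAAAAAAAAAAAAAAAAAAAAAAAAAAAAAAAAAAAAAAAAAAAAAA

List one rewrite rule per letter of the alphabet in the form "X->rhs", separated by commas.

  step 2 ⇒ step 3: CDCBDCAAAAAAAAA ⇒ D·C·D·CBD·C·D·AAA·AAA·AAA·AAA·AAA·AAA·AAA·AAA·AAA
    A ↦ AAA
    B ↦ CBD
    C ↦ D
    D ↦ C

A->AAA, B->CBD, C->D, D->C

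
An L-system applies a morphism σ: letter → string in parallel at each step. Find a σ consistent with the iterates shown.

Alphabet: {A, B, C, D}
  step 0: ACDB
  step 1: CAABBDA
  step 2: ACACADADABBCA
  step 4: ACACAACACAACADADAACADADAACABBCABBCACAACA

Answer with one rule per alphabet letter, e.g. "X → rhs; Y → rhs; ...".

A->CA, B->DA, C->A, D->BB

  step 1 ⇒ step 2: CAABBDA ⇒ A·CA·CA·DA·DA·BB·CA
    A ↦ CA
    B ↦ DA
    C ↦ A
    D ↦ BB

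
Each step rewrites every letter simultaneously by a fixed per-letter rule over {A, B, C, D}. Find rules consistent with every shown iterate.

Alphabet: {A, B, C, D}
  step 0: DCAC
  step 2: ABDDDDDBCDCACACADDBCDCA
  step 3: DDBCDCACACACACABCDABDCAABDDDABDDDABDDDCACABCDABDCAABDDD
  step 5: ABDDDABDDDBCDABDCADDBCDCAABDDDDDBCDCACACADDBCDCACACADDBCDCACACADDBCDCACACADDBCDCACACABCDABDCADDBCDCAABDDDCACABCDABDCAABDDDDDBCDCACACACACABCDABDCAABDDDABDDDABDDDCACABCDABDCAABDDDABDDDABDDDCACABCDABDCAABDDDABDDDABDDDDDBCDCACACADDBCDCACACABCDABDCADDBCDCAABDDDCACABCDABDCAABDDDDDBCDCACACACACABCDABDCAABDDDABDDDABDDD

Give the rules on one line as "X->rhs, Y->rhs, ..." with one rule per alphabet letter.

  step 2 ⇒ step 3: ABDDDDDBCDCACACADDBCDCA ⇒ DD·BCD·CA·CA·CA·CA·CA·BCD·ABD·CA·ABD·DD·ABD·DD·ABD·DD·CA·CA·BCD·ABD·CA·ABD·DD
    A ↦ DD
    B ↦ BCD
    C ↦ ABD
    D ↦ CA

A->DD, B->BCD, C->ABD, D->CA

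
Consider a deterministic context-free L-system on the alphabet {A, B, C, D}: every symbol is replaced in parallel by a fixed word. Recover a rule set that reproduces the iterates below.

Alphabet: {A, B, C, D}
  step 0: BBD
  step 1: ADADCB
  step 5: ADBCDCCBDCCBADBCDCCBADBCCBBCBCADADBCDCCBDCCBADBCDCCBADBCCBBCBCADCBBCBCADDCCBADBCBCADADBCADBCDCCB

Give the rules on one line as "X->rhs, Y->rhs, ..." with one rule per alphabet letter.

A->DC, B->AD, C->BC, D->CB

  step 0 ⇒ step 1: BBD ⇒ AD·AD·CB
    B ↦ AD
    D ↦ CB
    A ↦ DC  (constrained at step 1)
    C ↦ BC  (constrained at step 1)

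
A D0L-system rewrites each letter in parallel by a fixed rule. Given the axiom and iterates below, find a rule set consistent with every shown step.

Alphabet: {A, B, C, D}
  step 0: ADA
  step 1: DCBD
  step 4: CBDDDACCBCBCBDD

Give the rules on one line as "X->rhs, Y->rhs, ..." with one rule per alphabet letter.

A->D, B->AC, C->D, D->CB

  step 0 ⇒ step 1: ADA ⇒ D·CB·D
    A ↦ D
    D ↦ CB
    B ↦ AC  (constrained at step 1)
    C ↦ D  (constrained at step 1)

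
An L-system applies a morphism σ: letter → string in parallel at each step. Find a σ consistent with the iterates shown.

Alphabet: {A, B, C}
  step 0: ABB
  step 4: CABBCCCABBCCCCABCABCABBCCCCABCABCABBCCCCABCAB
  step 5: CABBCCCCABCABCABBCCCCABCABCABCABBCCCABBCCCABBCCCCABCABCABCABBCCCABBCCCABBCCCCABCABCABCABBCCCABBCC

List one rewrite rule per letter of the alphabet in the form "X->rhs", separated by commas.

A->BC, B->C, C->CAB

  step 4 ⇒ step 5: CABBCCCABBCCCCABCABCABBCCCCABCABCABBCCCCABCAB ⇒ CAB·BC·C·C·CAB·CAB·CAB·BC·C·C·CAB·CAB·CAB·CAB·BC·C·CAB·BC·C·CAB·BC·C·C·CAB·CAB·CAB·CAB·BC·C·CAB·BC·C·CAB·BC·C·C·CAB·CAB·CAB·CAB·BC·C·CAB·BC·C
    A ↦ BC
    B ↦ C
    C ↦ CAB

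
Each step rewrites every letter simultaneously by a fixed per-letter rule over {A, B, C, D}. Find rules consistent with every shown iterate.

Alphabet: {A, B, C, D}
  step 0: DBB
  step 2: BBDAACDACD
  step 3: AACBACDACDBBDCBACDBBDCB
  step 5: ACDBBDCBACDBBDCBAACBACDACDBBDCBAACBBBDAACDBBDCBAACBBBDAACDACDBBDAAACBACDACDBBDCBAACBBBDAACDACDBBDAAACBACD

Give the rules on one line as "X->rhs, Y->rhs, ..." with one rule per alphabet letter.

  step 2 ⇒ step 3: BBDAACDACD ⇒ A·A·CB·ACD·ACD·BBD·CB·ACD·BBD·CB
    A ↦ ACD
    B ↦ A
    C ↦ BBD
    D ↦ CB

A->ACD, B->A, C->BBD, D->CB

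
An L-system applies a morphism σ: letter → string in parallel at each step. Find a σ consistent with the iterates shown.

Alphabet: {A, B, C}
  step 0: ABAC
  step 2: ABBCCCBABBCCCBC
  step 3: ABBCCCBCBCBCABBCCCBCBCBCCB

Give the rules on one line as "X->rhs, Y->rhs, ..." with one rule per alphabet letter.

  step 2 ⇒ step 3: ABBCCCBABBCCCBC ⇒ ABB·C·C·CB·CB·CB·C·ABB·C·C·CB·CB·CB·C·CB
    A ↦ ABB
    B ↦ C
    C ↦ CB

A->ABB, B->C, C->CB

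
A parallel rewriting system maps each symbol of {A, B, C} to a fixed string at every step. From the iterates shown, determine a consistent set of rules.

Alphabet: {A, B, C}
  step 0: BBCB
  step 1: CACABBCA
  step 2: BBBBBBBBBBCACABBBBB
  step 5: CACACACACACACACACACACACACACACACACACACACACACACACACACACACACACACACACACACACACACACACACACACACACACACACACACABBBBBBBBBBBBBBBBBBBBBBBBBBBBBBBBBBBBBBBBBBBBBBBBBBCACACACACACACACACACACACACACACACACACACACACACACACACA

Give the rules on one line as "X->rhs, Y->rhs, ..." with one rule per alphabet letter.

  step 1 ⇒ step 2: CACABBCA ⇒ BB·BBB·BB·BBB·CA·CA·BB·BBB
    A ↦ BBB
    B ↦ CA
    C ↦ BB

A->BBB, B->CA, C->BB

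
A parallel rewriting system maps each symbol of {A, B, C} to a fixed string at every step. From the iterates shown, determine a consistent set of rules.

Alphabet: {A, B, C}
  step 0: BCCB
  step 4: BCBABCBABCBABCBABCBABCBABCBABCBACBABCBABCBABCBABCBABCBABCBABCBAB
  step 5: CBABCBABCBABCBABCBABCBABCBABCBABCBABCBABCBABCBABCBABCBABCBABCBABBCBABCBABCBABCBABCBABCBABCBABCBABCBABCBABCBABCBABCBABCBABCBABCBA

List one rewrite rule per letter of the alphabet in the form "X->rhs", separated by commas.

A->B, B->CBA, C->B

  step 4 ⇒ step 5: BCBABCBABCBABCBABCBABCBABCBABCBACBABCBABCBABCBABCBABCBABCBABCBAB ⇒ CBA·B·CBA·B·CBA·B·CBA·B·CBA·B·CBA·B·CBA·B·CBA·B·CBA·B·CBA·B·CBA·B·CBA·B·CBA·B·CBA·B·CBA·B·CBA·B·B·CBA·B·CBA·B·CBA·B·CBA·B·CBA·B·CBA·B·CBA·B·CBA·B·CBA·B·CBA·B·CBA·B·CBA·B·CBA·B·CBA·B·CBA·B·CBA
    A ↦ B
    B ↦ CBA
    C ↦ B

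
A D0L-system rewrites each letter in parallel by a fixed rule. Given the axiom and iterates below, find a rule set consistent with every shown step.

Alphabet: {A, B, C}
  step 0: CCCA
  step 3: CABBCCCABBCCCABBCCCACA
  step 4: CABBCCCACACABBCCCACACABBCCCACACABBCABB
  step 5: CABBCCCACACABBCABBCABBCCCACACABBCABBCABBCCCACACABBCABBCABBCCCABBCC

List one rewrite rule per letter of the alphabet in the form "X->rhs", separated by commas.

A->BB, B->C, C->CA

  step 4 ⇒ step 5: CABBCCCACACABBCCCACACABBCCCACACABBCABB ⇒ CA·BB·C·C·CA·CA·CA·BB·CA·BB·CA·BB·C·C·CA·CA·CA·BB·CA·BB·CA·BB·C·C·CA·CA·CA·BB·CA·BB·CA·BB·C·C·CA·BB·C·C
    A ↦ BB
    B ↦ C
    C ↦ CA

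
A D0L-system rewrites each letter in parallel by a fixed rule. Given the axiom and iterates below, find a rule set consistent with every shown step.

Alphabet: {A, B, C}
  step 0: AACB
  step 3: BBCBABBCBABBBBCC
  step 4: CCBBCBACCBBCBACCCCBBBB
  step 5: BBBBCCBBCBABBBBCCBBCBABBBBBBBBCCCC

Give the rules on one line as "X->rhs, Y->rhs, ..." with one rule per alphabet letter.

A->BA, B->C, C->BB

  step 4 ⇒ step 5: CCBBCBACCBBCBACCCCBBBB ⇒ BB·BB·C·C·BB·C·BA·BB·BB·C·C·BB·C·BA·BB·BB·BB·BB·C·C·C·C
    A ↦ BA
    B ↦ C
    C ↦ BB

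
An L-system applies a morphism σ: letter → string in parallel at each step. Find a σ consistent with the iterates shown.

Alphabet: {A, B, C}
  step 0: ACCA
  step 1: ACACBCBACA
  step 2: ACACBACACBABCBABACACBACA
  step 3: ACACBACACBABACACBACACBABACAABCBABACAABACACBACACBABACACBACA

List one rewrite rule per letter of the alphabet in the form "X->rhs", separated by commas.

  step 2 ⇒ step 3: ACACBACACBABCBABACACBACA ⇒ ACA·CB·ACA·CB·AB·ACA·CB·ACA·CB·AB·ACA·AB·CB·AB·ACA·AB·ACA·CB·ACA·CB·AB·ACA·CB·ACA
    A ↦ ACA
    B ↦ AB
    C ↦ CB

A->ACA, B->AB, C->CB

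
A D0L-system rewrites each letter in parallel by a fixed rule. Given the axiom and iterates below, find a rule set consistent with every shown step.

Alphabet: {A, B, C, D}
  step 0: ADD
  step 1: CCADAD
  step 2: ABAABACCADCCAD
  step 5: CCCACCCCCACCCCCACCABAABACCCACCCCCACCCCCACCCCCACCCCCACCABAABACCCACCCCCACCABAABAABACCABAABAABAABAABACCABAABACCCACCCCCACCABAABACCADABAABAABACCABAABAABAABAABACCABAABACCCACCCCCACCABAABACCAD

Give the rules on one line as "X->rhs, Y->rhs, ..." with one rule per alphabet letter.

  step 1 ⇒ step 2: CCADAD ⇒ ABA·ABA·CC·AD·CC·AD
    A ↦ CC
    C ↦ ABA
    D ↦ AD
    B ↦ CA  (constrained at step 2)

A->CC, B->CA, C->ABA, D->AD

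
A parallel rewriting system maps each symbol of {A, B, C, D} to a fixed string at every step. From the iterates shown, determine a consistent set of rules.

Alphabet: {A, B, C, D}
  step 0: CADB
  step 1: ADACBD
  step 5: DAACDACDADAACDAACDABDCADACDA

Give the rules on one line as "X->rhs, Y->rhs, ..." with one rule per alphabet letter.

A->DA, B->BD, C->A, D->C

  step 0 ⇒ step 1: CADB ⇒ A·DA·C·BD
    A ↦ DA
    B ↦ BD
    C ↦ A
    D ↦ C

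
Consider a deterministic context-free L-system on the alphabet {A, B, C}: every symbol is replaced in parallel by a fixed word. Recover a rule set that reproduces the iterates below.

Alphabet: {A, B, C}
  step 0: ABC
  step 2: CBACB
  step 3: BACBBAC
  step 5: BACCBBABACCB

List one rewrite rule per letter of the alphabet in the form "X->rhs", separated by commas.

A->B, B->C, C->BA

  step 2 ⇒ step 3: CBACB ⇒ BA·C·B·BA·C
    A ↦ B
    B ↦ C
    C ↦ BA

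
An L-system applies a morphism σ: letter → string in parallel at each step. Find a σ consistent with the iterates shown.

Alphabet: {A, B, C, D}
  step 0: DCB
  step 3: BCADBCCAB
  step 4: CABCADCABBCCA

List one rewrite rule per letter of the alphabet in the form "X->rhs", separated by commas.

  step 3 ⇒ step 4: BCADBCCAB ⇒ CA·B·C·AD·CA·B·B·C·CA
    A ↦ C
    B ↦ CA
    C ↦ B
    D ↦ AD

A->C, B->CA, C->B, D->AD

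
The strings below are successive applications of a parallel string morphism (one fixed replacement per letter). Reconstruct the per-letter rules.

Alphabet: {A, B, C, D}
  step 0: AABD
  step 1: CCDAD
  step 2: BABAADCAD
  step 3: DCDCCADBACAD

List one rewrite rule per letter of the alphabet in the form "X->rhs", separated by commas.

A->C, B->D, C->BA, D->AD

  step 2 ⇒ step 3: BABAADCAD ⇒ D·C·D·C·C·AD·BA·C·AD
    A ↦ C
    B ↦ D
    C ↦ BA
    D ↦ AD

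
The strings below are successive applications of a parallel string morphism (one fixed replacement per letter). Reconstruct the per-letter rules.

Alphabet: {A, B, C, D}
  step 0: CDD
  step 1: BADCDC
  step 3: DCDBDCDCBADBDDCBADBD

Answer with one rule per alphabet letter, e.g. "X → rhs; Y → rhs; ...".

A->D, B->DB, C->BA, D->DC

  step 0 ⇒ step 1: CDD ⇒ BA·DC·DC
    C ↦ BA
    D ↦ DC
    A ↦ D  (constrained at step 1)
    B ↦ DB  (constrained at step 1)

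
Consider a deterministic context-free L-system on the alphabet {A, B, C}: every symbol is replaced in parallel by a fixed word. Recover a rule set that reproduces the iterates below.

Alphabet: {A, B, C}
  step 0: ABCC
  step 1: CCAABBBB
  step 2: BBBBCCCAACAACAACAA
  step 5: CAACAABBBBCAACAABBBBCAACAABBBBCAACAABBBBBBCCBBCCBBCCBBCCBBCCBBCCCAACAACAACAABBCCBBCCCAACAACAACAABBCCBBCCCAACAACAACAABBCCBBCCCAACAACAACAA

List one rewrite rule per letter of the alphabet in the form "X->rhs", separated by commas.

  step 1 ⇒ step 2: CCAABBBB ⇒ BB·BB·C·C·CAA·CAA·CAA·CAA
    A ↦ C
    B ↦ CAA
    C ↦ BB

A->C, B->CAA, C->BB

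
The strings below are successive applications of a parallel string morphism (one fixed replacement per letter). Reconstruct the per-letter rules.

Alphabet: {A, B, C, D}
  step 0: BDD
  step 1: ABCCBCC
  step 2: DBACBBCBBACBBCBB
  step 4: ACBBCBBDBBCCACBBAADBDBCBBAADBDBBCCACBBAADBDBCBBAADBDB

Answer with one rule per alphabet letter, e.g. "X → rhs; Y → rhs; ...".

A->DB, B->A, C->CBB, D->BCC

  step 1 ⇒ step 2: ABCCBCC ⇒ DB·A·CBB·CBB·A·CBB·CBB
    A ↦ DB
    B ↦ A
    C ↦ CBB
  step 0 ⇒ step 1: BDD ⇒ A·BCC·BCC
    D ↦ BCC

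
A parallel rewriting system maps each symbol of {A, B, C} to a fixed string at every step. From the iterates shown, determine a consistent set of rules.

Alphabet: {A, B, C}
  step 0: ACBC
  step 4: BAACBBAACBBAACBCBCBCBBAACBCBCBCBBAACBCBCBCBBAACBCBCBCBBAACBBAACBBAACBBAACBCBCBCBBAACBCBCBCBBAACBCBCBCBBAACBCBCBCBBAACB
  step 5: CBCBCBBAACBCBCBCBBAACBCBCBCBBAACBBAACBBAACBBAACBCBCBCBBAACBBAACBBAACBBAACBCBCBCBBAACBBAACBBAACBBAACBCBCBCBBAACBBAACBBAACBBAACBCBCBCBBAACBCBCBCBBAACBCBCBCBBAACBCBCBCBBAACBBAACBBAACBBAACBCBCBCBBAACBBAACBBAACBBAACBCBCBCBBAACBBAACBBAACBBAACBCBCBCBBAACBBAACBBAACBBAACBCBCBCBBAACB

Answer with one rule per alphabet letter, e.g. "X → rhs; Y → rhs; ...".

  step 4 ⇒ step 5: BAACBBAACBBAACBCBCBCBBAACBCBCBCBBAACBCBCBCBBAACBCBCBCBBAACBBAACBBAACBBAACBCBCBCBBAACBCBCBCBBAACBCBCBCBBAACBCBCBCBBAACB ⇒ CB·CB·CB·BAA·CB·CB·CB·CB·BAA·CB·CB·CB·CB·BAA·CB·BAA·CB·BAA·CB·BAA·CB·CB·CB·CB·BAA·CB·BAA·CB·BAA·CB·BAA·CB·CB·CB·CB·BAA·CB·BAA·CB·BAA·CB·BAA·CB·CB·CB·CB·BAA·CB·BAA·CB·BAA·CB·BAA·CB·CB·CB·CB·BAA·CB·CB·CB·CB·BAA·CB·CB·CB·CB·BAA·CB·CB·CB·CB·BAA·CB·BAA·CB·BAA·CB·BAA·CB·CB·CB·CB·BAA·CB·BAA·CB·BAA·CB·BAA·CB·CB·CB·CB·BAA·CB·BAA·CB·BAA·CB·BAA·CB·CB·CB·CB·BAA·CB·BAA·CB·BAA·CB·BAA·CB·CB·CB·CB·BAA·CB
    A ↦ CB
    B ↦ CB
    C ↦ BAA

A->CB, B->CB, C->BAA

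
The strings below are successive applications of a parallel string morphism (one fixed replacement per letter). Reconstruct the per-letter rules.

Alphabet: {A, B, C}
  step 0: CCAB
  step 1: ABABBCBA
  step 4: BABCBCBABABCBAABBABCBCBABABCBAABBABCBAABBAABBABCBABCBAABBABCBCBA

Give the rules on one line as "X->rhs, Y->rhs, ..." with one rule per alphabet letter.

  step 0 ⇒ step 1: CCAB ⇒ AB·AB·BC·BA
    A ↦ BC
    B ↦ BA
    C ↦ AB

A->BC, B->BA, C->AB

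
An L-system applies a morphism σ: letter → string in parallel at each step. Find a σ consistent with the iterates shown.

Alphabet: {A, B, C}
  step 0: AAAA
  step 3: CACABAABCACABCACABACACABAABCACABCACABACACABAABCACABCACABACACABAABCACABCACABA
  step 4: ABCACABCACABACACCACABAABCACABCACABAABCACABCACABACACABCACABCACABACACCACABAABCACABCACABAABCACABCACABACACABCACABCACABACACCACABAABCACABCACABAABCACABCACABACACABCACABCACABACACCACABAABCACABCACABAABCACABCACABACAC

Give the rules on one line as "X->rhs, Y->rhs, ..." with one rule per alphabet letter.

  step 3 ⇒ step 4: CACABAABCACABCACABACACABAABCACABCACABACACABAABCACABCACABACACABAABCACABCACABA ⇒ AB·CAC·AB·CAC·ABA·CAC·CAC·ABA·AB·CAC·AB·CAC·ABA·AB·CAC·AB·CAC·ABA·CAC·AB·CAC·AB·CAC·ABA·CAC·CAC·ABA·AB·CAC·AB·CAC·ABA·AB·CAC·AB·CAC·ABA·CAC·AB·CAC·AB·CAC·ABA·CAC·CAC·ABA·AB·CAC·AB·CAC·ABA·AB·CAC·AB·CAC·ABA·CAC·AB·CAC·AB·CAC·ABA·CAC·CAC·ABA·AB·CAC·AB·CAC·ABA·AB·CAC·AB·CAC·ABA·CAC
    A ↦ CAC
    B ↦ ABA
    C ↦ AB

A->CAC, B->ABA, C->AB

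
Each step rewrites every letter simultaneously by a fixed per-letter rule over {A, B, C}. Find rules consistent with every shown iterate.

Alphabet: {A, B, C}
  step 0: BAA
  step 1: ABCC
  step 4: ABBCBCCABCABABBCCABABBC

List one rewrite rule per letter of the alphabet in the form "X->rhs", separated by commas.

A->C, B->AB, C->BC

  step 0 ⇒ step 1: BAA ⇒ AB·C·C
    A ↦ C
    B ↦ AB
    C ↦ BC  (constrained at step 1)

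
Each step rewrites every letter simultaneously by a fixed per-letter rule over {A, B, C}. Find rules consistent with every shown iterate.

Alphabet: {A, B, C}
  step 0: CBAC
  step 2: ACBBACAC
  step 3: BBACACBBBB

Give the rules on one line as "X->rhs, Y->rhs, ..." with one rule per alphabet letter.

A->B, B->AC, C->B

  step 2 ⇒ step 3: ACBBACAC ⇒ B·B·AC·AC·B·B·B·B
    A ↦ B
    B ↦ AC
    C ↦ B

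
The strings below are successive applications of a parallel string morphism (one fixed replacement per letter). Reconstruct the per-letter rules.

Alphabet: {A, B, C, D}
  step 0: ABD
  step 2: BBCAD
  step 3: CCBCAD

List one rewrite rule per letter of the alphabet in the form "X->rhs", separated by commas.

  step 2 ⇒ step 3: BBCAD ⇒ C·C·B·C·AD
    A ↦ C
    B ↦ C
    C ↦ B
    D ↦ AD

A->C, B->C, C->B, D->AD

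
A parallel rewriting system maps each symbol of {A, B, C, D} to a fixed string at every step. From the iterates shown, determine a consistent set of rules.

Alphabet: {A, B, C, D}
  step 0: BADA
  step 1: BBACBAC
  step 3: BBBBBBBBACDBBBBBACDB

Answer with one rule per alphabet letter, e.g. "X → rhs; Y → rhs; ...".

A->AC, B->BB, C->D, D->B

  step 0 ⇒ step 1: BADA ⇒ BB·AC·B·AC
    A ↦ AC
    B ↦ BB
    D ↦ B
    C ↦ D  (constrained at step 1)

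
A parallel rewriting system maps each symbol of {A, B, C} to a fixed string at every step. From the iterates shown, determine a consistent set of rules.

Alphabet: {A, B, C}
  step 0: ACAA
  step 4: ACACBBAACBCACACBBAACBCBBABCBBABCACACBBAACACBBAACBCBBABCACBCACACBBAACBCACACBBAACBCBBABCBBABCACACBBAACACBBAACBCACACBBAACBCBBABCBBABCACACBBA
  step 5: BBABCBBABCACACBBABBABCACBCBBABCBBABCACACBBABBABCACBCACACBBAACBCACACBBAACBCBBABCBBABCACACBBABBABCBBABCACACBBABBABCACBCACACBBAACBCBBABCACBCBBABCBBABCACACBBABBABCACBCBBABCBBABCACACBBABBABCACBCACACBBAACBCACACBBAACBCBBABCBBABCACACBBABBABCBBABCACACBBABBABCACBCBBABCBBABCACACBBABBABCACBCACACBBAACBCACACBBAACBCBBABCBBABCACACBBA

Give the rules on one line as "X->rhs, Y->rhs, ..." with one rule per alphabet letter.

A->BBA, B->AC, C->BC

  step 4 ⇒ step 5: ACACBBAACBCACACBBAACBCBBABCBBABCACACBBAACACBBAACBCBBABCACBCACACBBAACBCACACBBAACBCBBABCBBABCACACBBAACACBBAACBCACACBBAACBCBBABCBBABCACACBBA ⇒ BBA·BC·BBA·BC·AC·AC·BBA·BBA·BC·AC·BC·BBA·BC·BBA·BC·AC·AC·BBA·BBA·BC·AC·BC·AC·AC·BBA·AC·BC·AC·AC·BBA·AC·BC·BBA·BC·BBA·BC·AC·AC·BBA·BBA·BC·BBA·BC·AC·AC·BBA·BBA·BC·AC·BC·AC·AC·BBA·AC·BC·BBA·BC·AC·BC·BBA·BC·BBA·BC·AC·AC·BBA·BBA·BC·AC·BC·BBA·BC·BBA·BC·AC·AC·BBA·BBA·BC·AC·BC·AC·AC·BBA·AC·BC·AC·AC·BBA·AC·BC·BBA·BC·BBA·BC·AC·AC·BBA·BBA·BC·BBA·BC·AC·AC·BBA·BBA·BC·AC·BC·BBA·BC·BBA·BC·AC·AC·BBA·BBA·BC·AC·BC·AC·AC·BBA·AC·BC·AC·AC·BBA·AC·BC·BBA·BC·BBA·BC·AC·AC·BBA
    A ↦ BBA
    B ↦ AC
    C ↦ BC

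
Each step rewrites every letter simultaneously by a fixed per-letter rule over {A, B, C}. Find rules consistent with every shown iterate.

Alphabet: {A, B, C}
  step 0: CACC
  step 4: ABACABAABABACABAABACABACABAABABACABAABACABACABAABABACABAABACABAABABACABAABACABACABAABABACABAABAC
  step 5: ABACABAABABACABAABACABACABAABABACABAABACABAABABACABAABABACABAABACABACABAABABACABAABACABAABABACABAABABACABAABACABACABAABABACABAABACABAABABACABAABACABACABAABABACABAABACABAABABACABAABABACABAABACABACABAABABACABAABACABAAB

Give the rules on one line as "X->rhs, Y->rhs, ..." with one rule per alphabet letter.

  step 4 ⇒ step 5: ABACABAABABACABAABACABACABAABABACABAABACABACABAABABACABAABACABAABABACABAABACABACABAABABACABAABAC ⇒ ABA·C·ABA·AB·ABA·C·ABA·ABA·C·ABA·C·ABA·AB·ABA·C·ABA·ABA·C·ABA·AB·ABA·C·ABA·AB·ABA·C·ABA·ABA·C·ABA·C·ABA·AB·ABA·C·ABA·ABA·C·ABA·AB·ABA·C·ABA·AB·ABA·C·ABA·ABA·C·ABA·C·ABA·AB·ABA·C·ABA·ABA·C·ABA·AB·ABA·C·ABA·ABA·C·ABA·C·ABA·AB·ABA·C·ABA·ABA·C·ABA·AB·ABA·C·ABA·AB·ABA·C·ABA·ABA·C·ABA·C·ABA·AB·ABA·C·ABA·ABA·C·ABA·AB
    A ↦ ABA
    B ↦ C
    C ↦ AB

A->ABA, B->C, C->AB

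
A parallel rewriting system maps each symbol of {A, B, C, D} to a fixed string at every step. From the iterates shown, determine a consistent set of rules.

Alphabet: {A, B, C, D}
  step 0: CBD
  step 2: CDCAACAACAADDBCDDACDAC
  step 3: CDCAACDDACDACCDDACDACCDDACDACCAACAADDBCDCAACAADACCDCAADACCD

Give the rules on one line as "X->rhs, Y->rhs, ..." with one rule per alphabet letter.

A->DAC, B->DDB, C->CD, D->CAA

  step 2 ⇒ step 3: CDCAACAACAADDBCDDACDAC ⇒ CD·CAA·CD·DAC·DAC·CD·DAC·DAC·CD·DAC·DAC·CAA·CAA·DDB·CD·CAA·CAA·DAC·CD·CAA·DAC·CD
    A ↦ DAC
    B ↦ DDB
    C ↦ CD
    D ↦ CAA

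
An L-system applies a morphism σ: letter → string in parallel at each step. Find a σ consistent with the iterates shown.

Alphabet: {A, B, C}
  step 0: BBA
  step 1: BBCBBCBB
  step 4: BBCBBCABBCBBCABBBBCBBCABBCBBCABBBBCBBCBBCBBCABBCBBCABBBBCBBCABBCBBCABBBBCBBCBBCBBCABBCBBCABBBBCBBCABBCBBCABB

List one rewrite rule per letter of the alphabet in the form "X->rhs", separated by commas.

  step 0 ⇒ step 1: BBA ⇒ BBC·BBC·BB
    A ↦ BB
    B ↦ BBC
    C ↦ A  (constrained at step 1)

A->BB, B->BBC, C->A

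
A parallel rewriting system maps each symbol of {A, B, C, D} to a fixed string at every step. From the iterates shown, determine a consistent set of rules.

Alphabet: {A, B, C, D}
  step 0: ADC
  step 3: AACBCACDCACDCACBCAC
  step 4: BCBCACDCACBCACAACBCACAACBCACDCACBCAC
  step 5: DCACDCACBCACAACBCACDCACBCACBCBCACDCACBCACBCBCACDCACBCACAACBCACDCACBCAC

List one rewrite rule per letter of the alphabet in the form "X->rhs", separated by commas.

A->BC, B->DC, C->AC, D->A

  step 4 ⇒ step 5: BCBCACDCACBCACAACBCACAACBCACDCACBCAC ⇒ DC·AC·DC·AC·BC·AC·A·AC·BC·AC·DC·AC·BC·AC·BC·BC·AC·DC·AC·BC·AC·BC·BC·AC·DC·AC·BC·AC·A·AC·BC·AC·DC·AC·BC·AC
    A ↦ BC
    B ↦ DC
    C ↦ AC
    D ↦ A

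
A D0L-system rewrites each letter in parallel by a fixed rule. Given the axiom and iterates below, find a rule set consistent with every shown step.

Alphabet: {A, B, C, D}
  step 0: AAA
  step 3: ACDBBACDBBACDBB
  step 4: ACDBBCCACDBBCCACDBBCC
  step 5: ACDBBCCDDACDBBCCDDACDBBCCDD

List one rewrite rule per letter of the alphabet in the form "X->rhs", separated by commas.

A->AC, B->C, C->D, D->BB

  step 4 ⇒ step 5: ACDBBCCACDBBCCACDBBCC ⇒ AC·D·BB·C·C·D·D·AC·D·BB·C·C·D·D·AC·D·BB·C·C·D·D
    A ↦ AC
    B ↦ C
    C ↦ D
    D ↦ BB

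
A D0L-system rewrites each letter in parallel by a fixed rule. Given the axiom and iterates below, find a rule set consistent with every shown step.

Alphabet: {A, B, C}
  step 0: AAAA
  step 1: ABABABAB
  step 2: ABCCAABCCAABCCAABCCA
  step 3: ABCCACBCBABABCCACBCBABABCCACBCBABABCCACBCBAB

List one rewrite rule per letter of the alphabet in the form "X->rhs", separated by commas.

A->AB, B->CCA, C->CB

  step 2 ⇒ step 3: ABCCAABCCAABCCAABCCA ⇒ AB·CCA·CB·CB·AB·AB·CCA·CB·CB·AB·AB·CCA·CB·CB·AB·AB·CCA·CB·CB·AB
    A ↦ AB
    B ↦ CCA
    C ↦ CB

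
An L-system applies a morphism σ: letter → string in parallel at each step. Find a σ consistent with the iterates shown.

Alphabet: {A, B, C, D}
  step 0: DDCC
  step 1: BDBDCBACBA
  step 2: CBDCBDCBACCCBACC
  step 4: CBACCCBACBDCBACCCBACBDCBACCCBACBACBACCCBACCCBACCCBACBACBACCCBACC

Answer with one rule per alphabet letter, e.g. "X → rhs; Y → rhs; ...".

A->C, B->C, C->CBA, D->BD

  step 1 ⇒ step 2: BDBDCBACBA ⇒ C·BD·C·BD·CBA·C·C·CBA·C·C
    A ↦ C
    B ↦ C
    C ↦ CBA
    D ↦ BD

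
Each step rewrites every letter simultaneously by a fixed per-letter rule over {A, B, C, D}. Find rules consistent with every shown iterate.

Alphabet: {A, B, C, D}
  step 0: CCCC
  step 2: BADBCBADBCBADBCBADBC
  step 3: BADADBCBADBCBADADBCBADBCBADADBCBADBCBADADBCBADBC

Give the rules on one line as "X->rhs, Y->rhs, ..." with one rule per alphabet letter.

  step 2 ⇒ step 3: BADBCBADBCBADBCBADBC ⇒ BAD·ADB·C·BAD·BC·BAD·ADB·C·BAD·BC·BAD·ADB·C·BAD·BC·BAD·ADB·C·BAD·BC
    A ↦ ADB
    B ↦ BAD
    C ↦ BC
    D ↦ C

A->ADB, B->BAD, C->BC, D->C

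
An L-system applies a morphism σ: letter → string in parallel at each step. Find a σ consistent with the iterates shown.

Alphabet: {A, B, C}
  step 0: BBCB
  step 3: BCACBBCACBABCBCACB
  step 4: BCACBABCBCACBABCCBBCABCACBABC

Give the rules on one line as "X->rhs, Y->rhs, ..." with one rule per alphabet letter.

  step 3 ⇒ step 4: BCACBBCACBABCBCACB ⇒ BC·A·CB·A·BC·BC·A·CB·A·BC·CB·BC·A·BC·A·CB·A·BC
    A ↦ CB
    B ↦ BC
    C ↦ A

A->CB, B->BC, C->A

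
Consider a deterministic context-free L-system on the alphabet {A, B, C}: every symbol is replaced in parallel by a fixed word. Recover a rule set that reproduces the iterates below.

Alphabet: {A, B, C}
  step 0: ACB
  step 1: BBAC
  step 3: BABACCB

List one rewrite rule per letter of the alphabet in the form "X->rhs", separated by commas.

  step 0 ⇒ step 1: ACB ⇒ B·BA·C
    A ↦ B
    B ↦ C
    C ↦ BA

A->B, B->C, C->BA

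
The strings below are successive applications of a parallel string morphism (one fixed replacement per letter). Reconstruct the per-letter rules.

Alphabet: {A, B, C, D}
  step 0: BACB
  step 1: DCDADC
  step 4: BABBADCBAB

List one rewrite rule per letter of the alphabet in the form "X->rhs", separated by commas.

  step 0 ⇒ step 1: BACB ⇒ DC·D·A·DC
    A ↦ D
    B ↦ DC
    C ↦ A
    D ↦ B  (constrained at step 1)

A->D, B->DC, C->A, D->B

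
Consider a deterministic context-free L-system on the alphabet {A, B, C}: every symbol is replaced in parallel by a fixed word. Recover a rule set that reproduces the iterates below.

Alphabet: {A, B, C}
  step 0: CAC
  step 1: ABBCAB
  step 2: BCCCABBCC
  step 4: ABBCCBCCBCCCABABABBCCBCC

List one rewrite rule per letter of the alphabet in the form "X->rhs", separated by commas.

  step 1 ⇒ step 2: ABBCAB ⇒ BC·C·C·AB·BC·C
    A ↦ BC
    B ↦ C
    C ↦ AB

A->BC, B->C, C->AB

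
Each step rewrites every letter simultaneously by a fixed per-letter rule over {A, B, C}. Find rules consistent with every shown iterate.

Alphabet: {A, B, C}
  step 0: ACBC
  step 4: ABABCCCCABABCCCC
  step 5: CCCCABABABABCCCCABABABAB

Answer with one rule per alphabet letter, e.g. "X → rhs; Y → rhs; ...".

A->C, B->C, C->AB

  step 4 ⇒ step 5: ABABCCCCABABCCCC ⇒ C·C·C·C·AB·AB·AB·AB·C·C·C·C·AB·AB·AB·AB
    A ↦ C
    B ↦ C
    C ↦ AB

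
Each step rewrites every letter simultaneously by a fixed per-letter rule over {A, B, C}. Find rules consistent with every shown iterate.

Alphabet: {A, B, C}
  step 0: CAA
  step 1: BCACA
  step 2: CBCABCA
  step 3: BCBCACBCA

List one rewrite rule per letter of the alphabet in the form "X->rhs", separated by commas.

  step 2 ⇒ step 3: CBCABCA ⇒ B·C·B·CA·C·B·CA
    A ↦ CA
    B ↦ C
    C ↦ B

A->CA, B->C, C->B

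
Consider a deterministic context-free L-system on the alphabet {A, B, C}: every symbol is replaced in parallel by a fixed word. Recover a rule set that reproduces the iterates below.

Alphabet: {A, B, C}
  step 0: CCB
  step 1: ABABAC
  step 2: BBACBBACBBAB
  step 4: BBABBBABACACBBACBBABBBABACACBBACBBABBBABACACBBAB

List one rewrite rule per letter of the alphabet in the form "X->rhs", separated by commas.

  step 1 ⇒ step 2: ABABAC ⇒ BB·AC·BB·AC·BB·AB
    A ↦ BB
    B ↦ AC
    C ↦ AB

A->BB, B->AC, C->AB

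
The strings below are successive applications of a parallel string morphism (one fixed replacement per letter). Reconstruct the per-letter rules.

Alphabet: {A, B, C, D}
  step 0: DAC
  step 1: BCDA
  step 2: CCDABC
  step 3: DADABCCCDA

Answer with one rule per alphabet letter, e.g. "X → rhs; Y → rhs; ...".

  step 2 ⇒ step 3: CCDABC ⇒ DA·DA·B·C·CC·DA
    A ↦ C
    B ↦ CC
    C ↦ DA
    D ↦ B

A->C, B->CC, C->DA, D->B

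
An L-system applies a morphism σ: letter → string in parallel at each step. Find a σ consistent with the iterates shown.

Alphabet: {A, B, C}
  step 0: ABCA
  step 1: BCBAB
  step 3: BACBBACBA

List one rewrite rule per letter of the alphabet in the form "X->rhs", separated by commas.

A->B, B->C, C->BA

  step 0 ⇒ step 1: ABCA ⇒ B·C·BA·B
    A ↦ B
    B ↦ C
    C ↦ BA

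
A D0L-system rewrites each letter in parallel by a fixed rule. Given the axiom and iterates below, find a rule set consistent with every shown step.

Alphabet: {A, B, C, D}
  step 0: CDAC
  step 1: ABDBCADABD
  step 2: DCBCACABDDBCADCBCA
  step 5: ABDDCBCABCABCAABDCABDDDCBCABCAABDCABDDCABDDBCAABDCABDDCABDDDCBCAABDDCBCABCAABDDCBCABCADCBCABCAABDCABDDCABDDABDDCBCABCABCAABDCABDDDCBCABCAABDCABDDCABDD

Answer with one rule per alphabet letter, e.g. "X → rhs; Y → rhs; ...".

  step 1 ⇒ step 2: ABDBCADABD ⇒ D·C·BCA·C·ABD·D·BCA·D·C·BCA
    A ↦ D
    B ↦ C
    C ↦ ABD
    D ↦ BCA

A->D, B->C, C->ABD, D->BCA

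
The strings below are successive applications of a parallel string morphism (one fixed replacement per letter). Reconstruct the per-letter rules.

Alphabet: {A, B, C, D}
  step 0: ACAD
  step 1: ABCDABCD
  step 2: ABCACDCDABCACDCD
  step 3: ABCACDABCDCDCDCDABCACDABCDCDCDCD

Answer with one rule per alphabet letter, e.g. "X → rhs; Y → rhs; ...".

A->AB, B->CA, C->CD, D->CD

  step 2 ⇒ step 3: ABCACDCDABCACDCD ⇒ AB·CA·CD·AB·CD·CD·CD·CD·AB·CA·CD·AB·CD·CD·CD·CD
    A ↦ AB
    B ↦ CA
    C ↦ CD
    D ↦ CD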